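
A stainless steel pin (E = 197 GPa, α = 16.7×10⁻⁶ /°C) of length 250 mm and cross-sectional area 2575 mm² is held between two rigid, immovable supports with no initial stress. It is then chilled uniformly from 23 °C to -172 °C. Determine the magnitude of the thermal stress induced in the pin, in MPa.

σ ≈ 642 MPa (tensile)

With length fixed, the mechanical strain must cancel the thermal strain αΔT = 16.7×10⁻⁶ × 195 = 3256.5×10⁻⁶.
Hence σ = E·αΔT = 197×10³ × 3256.5×10⁻⁶ = 641.5 MPa, tensile.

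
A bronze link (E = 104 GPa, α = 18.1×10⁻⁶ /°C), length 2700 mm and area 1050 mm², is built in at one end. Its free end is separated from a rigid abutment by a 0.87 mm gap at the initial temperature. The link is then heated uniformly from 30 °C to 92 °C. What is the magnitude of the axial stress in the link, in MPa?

σ ≈ 83.2 MPa (compressive)

If the wall were absent the link would grow by αΔT L = 18.1×10⁻⁶ × 62 × 2700 = 3.03 mm.
After closing the 0.87 mm clearance, 3.03 − 0.87 = 2.16 mm of expansion remains to be suppressed by the wall.
So σ = E(δ_free − g)/L = 104×10³ × 2.16/2700 = 83.2 MPa.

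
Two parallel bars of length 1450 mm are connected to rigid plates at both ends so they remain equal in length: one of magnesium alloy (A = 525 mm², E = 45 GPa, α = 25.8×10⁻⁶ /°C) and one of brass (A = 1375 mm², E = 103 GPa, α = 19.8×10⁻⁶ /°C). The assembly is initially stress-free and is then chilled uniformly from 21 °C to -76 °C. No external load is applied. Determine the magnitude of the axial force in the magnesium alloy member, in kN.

P ≈ 11.8 kN (tensile in the magnesium alloy)

The magnesium alloy has the larger α, so on cooling it would change length more than the brass if both were free. The rigid plates force a common final length, so the magnesium alloy is put into tension and the brass into compression, with equal and opposite forces P (no external load).
Equating the net (thermal + elastic) strains gives |α₁ − α₂|·ΔT = P·[1/(A₁E₁) + 1/(A₂E₂)].
|α₁ − α₂|·ΔT = 6×10⁻⁶ × 97 = 0.000582.
1/(A₁E₁) + 1/(A₂E₂) = 1/(525×45×10³) + 1/(1375×103×10³) = 4.939×10⁻⁸ N⁻¹.
P = 0.000582 / 4.939×10⁻⁸ = 11780 N = 11.78 kN.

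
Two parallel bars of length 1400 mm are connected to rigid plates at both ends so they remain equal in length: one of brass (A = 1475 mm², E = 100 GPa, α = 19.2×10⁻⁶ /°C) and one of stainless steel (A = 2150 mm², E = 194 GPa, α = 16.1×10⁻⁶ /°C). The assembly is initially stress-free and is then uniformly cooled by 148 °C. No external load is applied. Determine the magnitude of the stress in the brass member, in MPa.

The brass has the larger α, so on cooling it would change length more than the stainless steel if both were free. The rigid plates force a common final length, so the brass is put into tension and the stainless steel into compression, with equal and opposite forces P (no external load).
Equating the net (thermal + elastic) strains gives |α₁ − α₂|·ΔT = P·[1/(A₁E₁) + 1/(A₂E₂)].
|α₁ − α₂|·ΔT = 3.1×10⁻⁶ × 148 = 0.0004588.
1/(A₁E₁) + 1/(A₂E₂) = 1/(1475×100×10³) + 1/(2150×194×10³) = 9.177×10⁻⁹ N⁻¹.
P = 0.0004588 / 9.177×10⁻⁹ = 49990 N = 49.99 kN.
σ_{brass} = P/A₁ = 49990/1475 = 33.89 MPa, tensile.

σ ≈ 33.9 MPa (tensile)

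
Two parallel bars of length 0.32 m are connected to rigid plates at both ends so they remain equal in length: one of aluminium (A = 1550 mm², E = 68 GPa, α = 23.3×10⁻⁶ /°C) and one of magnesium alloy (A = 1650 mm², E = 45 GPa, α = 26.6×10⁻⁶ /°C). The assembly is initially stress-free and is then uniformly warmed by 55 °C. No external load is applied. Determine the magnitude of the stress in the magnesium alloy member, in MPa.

The magnesium alloy has the larger α, so on heating it would change length more than the aluminium if both were free. The rigid plates force a common final length, so the magnesium alloy is put into compression and the aluminium into tension, with equal and opposite forces P (no external load).
Equating the net (thermal + elastic) strains gives |α₁ − α₂|·ΔT = P·[1/(A₁E₁) + 1/(A₂E₂)].
|α₁ − α₂|·ΔT = 3.3×10⁻⁶ × 55 = 0.0001815.
1/(A₁E₁) + 1/(A₂E₂) = 1/(1550×68×10³) + 1/(1650×45×10³) = 2.296×10⁻⁸ N⁻¹.
So P = 0.0001815 / 2.296×10⁻⁸ = 7.907 kN.
σ_{magnesium alloy} = P/A₂ = 7907/1650 = 4.792 MPa, compressive.

σ ≈ 4.79 MPa (compressive)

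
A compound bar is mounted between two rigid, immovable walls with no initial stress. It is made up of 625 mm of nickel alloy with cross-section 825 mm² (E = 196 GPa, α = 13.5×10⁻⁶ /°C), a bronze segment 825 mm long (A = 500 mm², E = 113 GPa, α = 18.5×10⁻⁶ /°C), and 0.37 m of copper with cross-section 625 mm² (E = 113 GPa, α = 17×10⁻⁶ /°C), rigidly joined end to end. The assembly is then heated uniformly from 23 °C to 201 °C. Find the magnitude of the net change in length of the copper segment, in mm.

If the supports were absent, the total length change would be Σ αᵢΔT Lᵢ = 13.5×10⁻⁶×178×625 + 18.5×10⁻⁶×178×825 + 17×10⁻⁶×178×370 = 5.338 mm.
Since the ends are fixed, an axial force P builds up, equal in every segment, with P · Σ Lᵢ/(AᵢEᵢ) = δ_free.
The series flexibility is Σ Lᵢ/(AᵢEᵢ) = 625/(825×196×10³) + 825/(500×113×10³) + 370/(625×113×10³) = 2.371×10⁻⁵ mm/N.
Hence P = δ_free / Σ(L/AE) = 5.338/2.371×10⁻⁵ = 225.2 kN (compressive).
For the copper segment, free thermal change = 17×10⁻⁶×178×370 = 1.12 mm and elastic change from P = 225200×370/(625×113×10³) = 1.18 mm; these oppose, so the net change is 0.0601 mm (segment shortens).

|ΔL| ≈ 0.0601 mm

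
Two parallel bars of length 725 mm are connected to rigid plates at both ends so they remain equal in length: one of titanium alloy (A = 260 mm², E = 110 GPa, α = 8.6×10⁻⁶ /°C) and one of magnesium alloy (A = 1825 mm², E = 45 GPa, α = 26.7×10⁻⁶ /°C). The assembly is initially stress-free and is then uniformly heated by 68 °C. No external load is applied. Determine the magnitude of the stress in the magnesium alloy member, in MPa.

σ ≈ 14.3 MPa (compressive)

The magnesium alloy has the larger α, so on heating it would change length more than the titanium alloy if both were free. The rigid plates force a common final length, so the magnesium alloy is put into compression and the titanium alloy into tension, with equal and opposite forces P (no external load).
Equating the net (thermal + elastic) strains gives |α₁ − α₂|·ΔT = P·[1/(A₁E₁) + 1/(A₂E₂)].
|α₁ − α₂|·ΔT = 18.1×10⁻⁶ × 68 = 0.001231.
1/(A₁E₁) + 1/(A₂E₂) = 1/(260×110×10³) + 1/(1825×45×10³) = 4.714×10⁻⁸ N⁻¹.
P = 0.001231 / 4.714×10⁻⁸ = 26110 N = 26.11 kN.
σ_{magnesium alloy} = P/A₂ = 26110/1825 = 14.31 MPa, compressive.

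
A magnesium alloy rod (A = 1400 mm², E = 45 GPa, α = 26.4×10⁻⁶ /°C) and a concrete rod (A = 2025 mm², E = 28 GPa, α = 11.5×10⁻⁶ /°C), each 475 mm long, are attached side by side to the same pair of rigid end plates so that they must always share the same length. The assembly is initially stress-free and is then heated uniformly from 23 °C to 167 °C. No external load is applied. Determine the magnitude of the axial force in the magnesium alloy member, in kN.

The magnesium alloy has the larger α, so on heating it would change length more than the concrete if both were free. The rigid plates force a common final length, so the magnesium alloy is put into compression and the concrete into tension, with equal and opposite forces P (no external load).
Compatibility of the two members (thermal + elastic change equal): (α₁ − α₂)ΔT = P·[1/(A₁E₁) + 1/(A₂E₂)].
|α₁ − α₂|·ΔT = 14.9×10⁻⁶ × 144 = 0.002146.
1/(A₁E₁) + 1/(A₂E₂) = 1/(1400×45×10³) + 1/(2025×28×10³) = 3.351×10⁻⁸ N⁻¹.
P = 0.002146 / 3.351×10⁻⁸ = 64030 N = 64.03 kN.

P ≈ 64 kN (compressive in the magnesium alloy)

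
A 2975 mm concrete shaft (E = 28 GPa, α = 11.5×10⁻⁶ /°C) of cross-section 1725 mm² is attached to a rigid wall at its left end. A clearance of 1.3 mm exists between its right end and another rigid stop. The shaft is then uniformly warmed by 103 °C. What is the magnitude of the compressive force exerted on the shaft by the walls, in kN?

P ≈ 36.1 kN

If the wall were absent the shaft would grow by αΔT L = 11.5×10⁻⁶ × 103 × 2975 = 3.524 mm.
This exceeds the 1.3 mm gap, so the wall pushes back. The portion of expansion that must be recovered elastically is δ_free − gap = 3.524 − 1.3 = 2.224 mm.
Compatibility: PL/(AE) = 2.224 mm, so σ = P/A = E × (2.224/2975) = 20.93 MPa.
Force on the wall = σA = 20.93 × 1725 mm² = 36.11 kN.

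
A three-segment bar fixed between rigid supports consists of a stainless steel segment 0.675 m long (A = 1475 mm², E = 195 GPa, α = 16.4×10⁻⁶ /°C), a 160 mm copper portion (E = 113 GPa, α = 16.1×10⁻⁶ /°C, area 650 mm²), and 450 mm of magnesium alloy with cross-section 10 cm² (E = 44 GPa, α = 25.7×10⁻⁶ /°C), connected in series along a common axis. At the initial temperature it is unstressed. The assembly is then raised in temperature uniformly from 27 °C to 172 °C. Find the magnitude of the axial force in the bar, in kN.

With the walls removed the bar would change length by δ_free = Σ αᵢΔT Lᵢ = 16.4×10⁻⁶×145×675 + 16.1×10⁻⁶×145×160 + 25.7×10⁻⁶×145×450 = 3.656 mm.
The rigid supports impose zero overall length change; the single axial force P common to all segments must satisfy P Σ Lᵢ/(AᵢEᵢ) = δ_free.
Σ Lᵢ/(AᵢEᵢ) = 675/(1475×195×10³) + 160/(650×113×10³) + 450/(1000×44×10³) = 1.475×10⁻⁵ mm/N.
So P = 3.656 / 1.475×10⁻⁵ = 247.8 kN, compressive.

P ≈ 248 kN (compressive)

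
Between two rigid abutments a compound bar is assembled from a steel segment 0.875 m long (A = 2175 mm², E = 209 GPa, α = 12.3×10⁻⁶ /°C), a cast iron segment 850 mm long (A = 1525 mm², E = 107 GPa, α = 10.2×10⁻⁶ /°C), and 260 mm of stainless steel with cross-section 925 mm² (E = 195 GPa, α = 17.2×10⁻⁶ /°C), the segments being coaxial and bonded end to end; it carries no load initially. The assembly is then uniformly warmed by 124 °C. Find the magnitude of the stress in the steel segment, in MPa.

σ ≈ 159 MPa (compressive)

Free thermal expansion of the whole bar: Σ αᵢΔT Lᵢ = 12.3×10⁻⁶×124×875 + 10.2×10⁻⁶×124×850 + 17.2×10⁻⁶×124×260 = 2.964 mm.
The walls prevent any net length change, so an axial force P (same in every segment) develops. Compatibility: P · Σ Lᵢ/(AᵢEᵢ) = δ_free.
Σ Lᵢ/(AᵢEᵢ) = 875/(2175×209×10³) + 850/(1525×107×10³) + 260/(925×195×10³) = 8.575×10⁻⁶ mm/N.
Hence P = δ_free / Σ(L/AE) = 2.964/8.575×10⁻⁶ = 345.7 kN (compressive).
σ_{steel} = P / A = 345700 / 2175 = 158.9 MPa.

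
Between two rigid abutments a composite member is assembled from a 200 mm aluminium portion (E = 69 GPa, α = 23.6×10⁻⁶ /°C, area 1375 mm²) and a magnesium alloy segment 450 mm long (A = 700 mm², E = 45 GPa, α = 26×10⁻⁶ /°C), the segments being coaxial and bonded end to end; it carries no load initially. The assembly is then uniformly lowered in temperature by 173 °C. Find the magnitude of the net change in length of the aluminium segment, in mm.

Free thermal contraction of the whole bar: Σ αᵢΔT Lᵢ = 23.6×10⁻⁶×173×200 + 26×10⁻⁶×173×450 = 2.841 mm.
Since the ends are fixed, an axial force P builds up, equal in every segment, with P · Σ Lᵢ/(AᵢEᵢ) = δ_free.
The series flexibility is Σ Lᵢ/(AᵢEᵢ) = 200/(1375×69×10³) + 450/(700×45×10³) = 1.639×10⁻⁵ mm/N.
So P = 2.841 / 1.639×10⁻⁵ = 173.3 kN, tensile.
For the aluminium segment, free thermal change = 23.6×10⁻⁶×173×200 = 0.8166 mm and elastic change from P = 173300×200/(1375×69×10³) = 0.3653 mm; these oppose, so the net change is 0.451 mm (segment shortens).

|ΔL| ≈ 0.451 mm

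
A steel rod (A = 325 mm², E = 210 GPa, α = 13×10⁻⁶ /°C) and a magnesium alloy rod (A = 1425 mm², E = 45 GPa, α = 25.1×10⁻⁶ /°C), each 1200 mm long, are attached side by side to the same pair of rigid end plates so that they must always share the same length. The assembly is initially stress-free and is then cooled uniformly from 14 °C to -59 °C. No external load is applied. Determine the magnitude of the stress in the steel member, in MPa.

σ ≈ 89.9 MPa (compressive)

Both members must finish at the same length. With the larger α, the magnesium alloy tends to over-contract; the plates restrain it, putting the magnesium alloy in tension and the steel in compression. With no external load the two internal forces are equal and opposite, magnitude P.
Equating the net (thermal + elastic) strains gives |α₁ − α₂|·ΔT = P·[1/(A₁E₁) + 1/(A₂E₂)].
|α₁ − α₂|·ΔT = 12.1×10⁻⁶ × 73 = 0.0008833.
1/(A₁E₁) + 1/(A₂E₂) = 1/(325×210×10³) + 1/(1425×45×10³) = 3.025×10⁻⁸ N⁻¹.
So P = 0.0008833 / 3.025×10⁻⁸ = 29.2 kN.
σ_{steel} = P/A₁ = 29200/325 = 89.86 MPa, compressive.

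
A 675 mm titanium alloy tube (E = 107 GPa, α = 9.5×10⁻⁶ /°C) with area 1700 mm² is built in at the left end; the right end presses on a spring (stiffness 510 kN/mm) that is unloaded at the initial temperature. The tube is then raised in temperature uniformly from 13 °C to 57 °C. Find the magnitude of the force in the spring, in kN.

The unrestrained thermal change is αΔT L = 9.5×10⁻⁶ × 44 × 675 = 0.2821 mm.
With a force P in the spring, the elastic change of the tube is PL/(AE) and that of the spring is P/k; compatibility requires their sum to equal δ_free.
So P = δ_free / [L/(AE) + 1/k] = 0.2821 / [ 675/(1700×107×10³) + 1/(510×10³) ].
P = 0.2821 / 5.672×10⁻⁶ = 49750 N.

P ≈ 49.7 kN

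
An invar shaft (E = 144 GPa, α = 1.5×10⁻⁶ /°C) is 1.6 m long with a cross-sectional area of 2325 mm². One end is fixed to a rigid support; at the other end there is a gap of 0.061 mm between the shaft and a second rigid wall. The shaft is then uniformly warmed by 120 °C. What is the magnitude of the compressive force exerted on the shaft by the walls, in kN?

Unrestrained expansion: δ_free = αΔT L = 1.5×10⁻⁶ × 120 × 1600 = 0.288 mm.
The gap closes (δ_free > 0.061 mm) and the wall then resists a further 0.288 − 0.061 = 0.227 mm of expansion.
That suppressed elongation corresponds to σ = E·Δ/L = 144×10³ × 0.227/1600 = 20.43 MPa.
P = σA = 20.43 × 2325 = 47.5 kN.

P ≈ 47.5 kN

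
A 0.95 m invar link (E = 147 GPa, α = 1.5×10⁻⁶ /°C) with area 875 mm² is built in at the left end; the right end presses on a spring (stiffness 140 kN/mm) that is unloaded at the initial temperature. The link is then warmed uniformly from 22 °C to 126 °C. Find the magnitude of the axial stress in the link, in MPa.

σ ≈ 11.7 MPa (compressive)

If the spring were absent the link would lengthen by αΔT L = 1.5×10⁻⁶ × 104 × 950 = 0.1482 mm.
Let P be the compressive force at the spring. The link shortens elastically by PL/(AE) and the spring compresses by P/k; together these equal δ_free.
P [ L/(AE) + 1/k ] = δ_free → P [ 950/(875×147×10³) + 1/(140×10³) ] = 0.1482.
P = 0.1482 / 1.453×10⁻⁵ = 10200 N.
σ = P/A = 10200/875 = 11.66 MPa.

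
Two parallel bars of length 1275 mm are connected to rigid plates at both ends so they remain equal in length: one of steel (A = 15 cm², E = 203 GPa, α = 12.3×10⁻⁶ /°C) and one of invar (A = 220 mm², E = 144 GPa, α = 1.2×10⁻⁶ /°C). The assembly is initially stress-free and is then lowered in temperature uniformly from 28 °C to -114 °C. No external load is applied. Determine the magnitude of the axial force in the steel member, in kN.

P ≈ 45.2 kN (tensile in the steel)

Both members must finish at the same length. With the larger α, the steel tends to over-contract; the plates restrain it, putting the steel in tension and the invar in compression. With no external load the two internal forces are equal and opposite, magnitude P.
Equating the net (thermal + elastic) strains gives |α₁ − α₂|·ΔT = P·[1/(A₁E₁) + 1/(A₂E₂)].
|α₁ − α₂|·ΔT = 11.1×10⁻⁶ × 142 = 0.001576.
1/(A₁E₁) + 1/(A₂E₂) = 1/(1500×203×10³) + 1/(220×144×10³) = 3.485×10⁻⁸ N⁻¹.
P = 0.001576 / 3.485×10⁻⁸ = 45230 N = 45.23 kN.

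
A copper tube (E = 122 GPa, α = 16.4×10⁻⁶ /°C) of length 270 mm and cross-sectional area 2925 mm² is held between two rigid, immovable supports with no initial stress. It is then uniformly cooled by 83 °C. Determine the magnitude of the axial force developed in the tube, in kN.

The ends cannot move, so σ = EαΔT = 122×10³ × 16.4×10⁻⁶ × 83 = 166.1 MPa.
P = AEαΔT = 2925 × 122×10³ × 16.4×10⁻⁶ × 83 = 485.7 kN (tensile).

P ≈ 486 kN (tensile)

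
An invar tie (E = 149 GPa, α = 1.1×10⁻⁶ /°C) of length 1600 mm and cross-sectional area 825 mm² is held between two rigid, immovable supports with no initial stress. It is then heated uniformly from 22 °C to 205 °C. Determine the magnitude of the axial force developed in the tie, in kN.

With zero net strain, σ = E·αΔT = 149 GPa × 1.1×10⁻⁶ × 183 = 29.99 MPa.
Axial force P = σA = 29.99 × 825 = 24740 N = 24.74 kN, compressive.

P ≈ 24.7 kN (compressive)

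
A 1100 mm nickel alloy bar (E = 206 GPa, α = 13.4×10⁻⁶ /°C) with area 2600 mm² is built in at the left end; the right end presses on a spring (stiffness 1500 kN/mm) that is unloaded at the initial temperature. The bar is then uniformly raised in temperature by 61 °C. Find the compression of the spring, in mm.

The unrestrained thermal change is αΔT L = 13.4×10⁻⁶ × 61 × 1100 = 0.8991 mm.
Let P be the compressive force at the spring. The bar shortens elastically by PL/(AE) and the spring compresses by P/k; together these equal δ_free.
So P = δ_free / [L/(AE) + 1/k] = 0.8991 / [ 1100/(2600×206×10³) + 1/(1500×10³) ].
P = 0.8991 / 2.72×10⁻⁶ = 330500 N.
Spring compression = P/k = 330500/(1500×10³) = 0.2203 mm.

δ ≈ 0.22 mm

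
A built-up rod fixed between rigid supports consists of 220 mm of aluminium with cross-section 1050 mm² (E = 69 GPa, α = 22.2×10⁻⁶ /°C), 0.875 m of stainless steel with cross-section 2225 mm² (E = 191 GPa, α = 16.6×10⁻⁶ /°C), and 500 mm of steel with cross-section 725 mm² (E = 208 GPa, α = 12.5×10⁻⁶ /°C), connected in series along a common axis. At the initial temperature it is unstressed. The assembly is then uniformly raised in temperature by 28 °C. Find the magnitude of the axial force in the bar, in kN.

P ≈ 85.4 kN (compressive)

With the walls removed the bar would change length by δ_free = Σ αᵢΔT Lᵢ = 22.2×10⁻⁶×28×220 + 16.6×10⁻⁶×28×875 + 12.5×10⁻⁶×28×500 = 0.7185 mm.
The walls prevent any net length change, so an axial force P (same in every segment) develops. Compatibility: P · Σ Lᵢ/(AᵢEᵢ) = δ_free.
Σ Lᵢ/(AᵢEᵢ) = 220/(1050×69×10³) + 875/(2225×191×10³) + 500/(725×208×10³) = 8.411×10⁻⁶ mm/N.
So P = 0.7185 / 8.411×10⁻⁶ = 85.42 kN, compressive.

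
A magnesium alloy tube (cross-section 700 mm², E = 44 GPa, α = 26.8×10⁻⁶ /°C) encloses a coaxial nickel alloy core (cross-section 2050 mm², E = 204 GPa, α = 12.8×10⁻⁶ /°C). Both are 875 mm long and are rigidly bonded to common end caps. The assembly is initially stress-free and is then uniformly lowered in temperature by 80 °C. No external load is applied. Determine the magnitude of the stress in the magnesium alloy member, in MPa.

σ ≈ 45.9 MPa (tensile)

The magnesium alloy has the larger α, so on cooling it would change length more than the nickel alloy if both were free. The rigid plates force a common final length, so the magnesium alloy is put into tension and the nickel alloy into compression, with equal and opposite forces P (no external load).
Compatibility of the two members (thermal + elastic change equal): (α₁ − α₂)ΔT = P·[1/(A₁E₁) + 1/(A₂E₂)].
|α₁ − α₂|·ΔT = 14×10⁻⁶ × 80 = 0.00112.
1/(A₁E₁) + 1/(A₂E₂) = 1/(700×44×10³) + 1/(2050×204×10³) = 3.486×10⁻⁸ N⁻¹.
P = 0.00112 / 3.486×10⁻⁸ = 32130 N = 32.13 kN.
σ_{magnesium alloy} = P/A₁ = 32130/700 = 45.9 MPa, tensile.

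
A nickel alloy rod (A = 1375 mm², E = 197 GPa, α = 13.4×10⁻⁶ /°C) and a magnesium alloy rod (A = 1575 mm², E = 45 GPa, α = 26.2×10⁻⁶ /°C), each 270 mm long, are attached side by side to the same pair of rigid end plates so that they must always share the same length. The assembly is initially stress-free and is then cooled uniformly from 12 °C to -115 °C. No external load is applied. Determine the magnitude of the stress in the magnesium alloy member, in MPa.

σ ≈ 58 MPa (tensile)

Both members must finish at the same length. With the larger α, the magnesium alloy tends to over-contract; the plates restrain it, putting the magnesium alloy in tension and the nickel alloy in compression. With no external load the two internal forces are equal and opposite, magnitude P.
Equating the net (thermal + elastic) strains gives |α₁ − α₂|·ΔT = P·[1/(A₁E₁) + 1/(A₂E₂)].
|α₁ − α₂|·ΔT = 12.8×10⁻⁶ × 127 = 0.001626.
1/(A₁E₁) + 1/(A₂E₂) = 1/(1375×197×10³) + 1/(1575×45×10³) = 1.78×10⁻⁸ N⁻¹.
P = 0.001626 / 1.78×10⁻⁸ = 91320 N = 91.32 kN.
σ_{magnesium alloy} = P/A₂ = 91320/1575 = 57.98 MPa, tensile.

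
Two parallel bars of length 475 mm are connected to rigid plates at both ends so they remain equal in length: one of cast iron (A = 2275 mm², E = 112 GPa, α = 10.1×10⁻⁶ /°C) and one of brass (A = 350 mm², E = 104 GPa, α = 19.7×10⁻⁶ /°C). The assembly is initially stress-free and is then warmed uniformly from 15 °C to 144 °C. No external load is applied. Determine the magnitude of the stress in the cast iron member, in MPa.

σ ≈ 17.3 MPa (tensile)

Equilibrium of a rigid end plate with no external load gives equal and opposite internal forces ±P in the two members. Since α_{brass} > α_{cast iron}, heating drives the brass into compression and the cast iron into tension.
Compatibility of the two members (thermal + elastic change equal): (α₁ − α₂)ΔT = P·[1/(A₁E₁) + 1/(A₂E₂)].
|α₁ − α₂|·ΔT = 9.6×10⁻⁶ × 129 = 0.001238.
1/(A₁E₁) + 1/(A₂E₂) = 1/(2275×112×10³) + 1/(350×104×10³) = 3.14×10⁻⁸ N⁻¹.
So P = 0.001238 / 3.14×10⁻⁸ = 39.44 kN.
σ_{cast iron} = P/A₁ = 39440/2275 = 17.34 MPa, tensile.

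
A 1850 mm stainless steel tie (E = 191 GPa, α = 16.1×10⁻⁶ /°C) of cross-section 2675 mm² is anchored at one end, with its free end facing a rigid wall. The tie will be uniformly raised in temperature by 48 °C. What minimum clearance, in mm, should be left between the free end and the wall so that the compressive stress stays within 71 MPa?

Free expansion if unrestrained: δ_free = αΔT L = 16.1×10⁻⁶ × 48 × 1850 = 1.43 mm.
At the allowable stress the elastic shortening the wall may impose is σL/E = 71 × 1850 / (191×10³) = 0.6877 mm.
So the gap has to take up the difference, g_min = δ_free − σL/E = 1.43 − 0.6877 = 0.742 mm.

g ≈ 0.742 mm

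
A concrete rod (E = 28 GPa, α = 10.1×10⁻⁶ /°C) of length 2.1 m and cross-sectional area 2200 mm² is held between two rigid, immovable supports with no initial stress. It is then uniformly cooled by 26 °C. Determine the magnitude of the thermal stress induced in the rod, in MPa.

Because both ends are immovable the net strain is zero, and the suppressed thermal strain is αΔT = 10.1×10⁻⁶ × 26 = 262.6×10⁻⁶.
Hence σ = E·αΔT = 28×10³ × 262.6×10⁻⁶ = 7.353 MPa, tensile.

σ ≈ 7.35 MPa (tensile)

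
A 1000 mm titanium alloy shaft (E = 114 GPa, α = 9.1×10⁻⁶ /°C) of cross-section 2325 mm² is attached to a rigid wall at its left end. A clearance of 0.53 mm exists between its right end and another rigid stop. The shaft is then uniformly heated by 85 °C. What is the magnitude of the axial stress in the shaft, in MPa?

Unrestrained expansion: δ_free = αΔT L = 9.1×10⁻⁶ × 85 × 1000 = 0.7735 mm.
This exceeds the 0.53 mm gap, so the wall pushes back. The portion of expansion that must be recovered elastically is δ_free − gap = 0.7735 − 0.53 = 0.2435 mm.
Compatibility: PL/(AE) = 0.2435 mm, so σ = P/A = E × (0.2435/1000) = 27.76 MPa.

σ ≈ 27.8 MPa (compressive)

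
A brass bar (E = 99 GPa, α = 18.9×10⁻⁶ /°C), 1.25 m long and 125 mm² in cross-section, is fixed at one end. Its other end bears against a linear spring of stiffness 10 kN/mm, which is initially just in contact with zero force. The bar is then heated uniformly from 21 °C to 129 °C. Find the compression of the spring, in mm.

Free thermal expansion: δ_free = αΔT L = 18.9×10⁻⁶ × 108 × 1250 = 2.551 mm.
With a force P in the spring, the elastic change of the bar is PL/(AE) and that of the spring is P/k; compatibility requires their sum to equal δ_free.
So P = δ_free / [L/(AE) + 1/k] = 2.551 / [ 1250/(125×99×10³) + 1/(10×10³) ].
P = 2.551 / 0.000201 = 12690 N.
Spring compression = P/k = 12690/(10×10³) = 1.269 mm.

δ ≈ 1.27 mm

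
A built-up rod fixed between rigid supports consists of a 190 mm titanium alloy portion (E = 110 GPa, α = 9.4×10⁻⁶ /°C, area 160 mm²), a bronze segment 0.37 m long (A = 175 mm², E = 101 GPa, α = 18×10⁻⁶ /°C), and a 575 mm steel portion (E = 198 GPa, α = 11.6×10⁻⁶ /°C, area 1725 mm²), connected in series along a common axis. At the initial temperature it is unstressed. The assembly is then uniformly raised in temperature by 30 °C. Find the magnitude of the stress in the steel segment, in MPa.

Free thermal expansion of the whole bar: Σ αᵢΔT Lᵢ = 9.4×10⁻⁶×30×190 + 18×10⁻⁶×30×370 + 11.6×10⁻⁶×30×575 = 0.4535 mm.
The rigid supports impose zero overall length change; the single axial force P common to all segments must satisfy P Σ Lᵢ/(AᵢEᵢ) = δ_free.
Σ Lᵢ/(AᵢEᵢ) = 190/(160×110×10³) + 370/(175×101×10³) + 575/(1725×198×10³) = 3.341×10⁻⁵ mm/N.
Hence P = δ_free / Σ(L/AE) = 0.4535/3.341×10⁻⁵ = 13.57 kN (compressive).
σ_{steel} = P / A = 13570 / 1725 = 7.868 MPa.

σ ≈ 7.87 MPa (compressive)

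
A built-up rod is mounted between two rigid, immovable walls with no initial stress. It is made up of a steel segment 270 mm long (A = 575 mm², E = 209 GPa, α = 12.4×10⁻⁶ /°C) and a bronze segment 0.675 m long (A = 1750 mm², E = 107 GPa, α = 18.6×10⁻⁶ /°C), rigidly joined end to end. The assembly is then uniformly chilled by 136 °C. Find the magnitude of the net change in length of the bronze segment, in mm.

|ΔL| ≈ 0.375 mm

With the walls removed the bar would change length by δ_free = Σ αᵢΔT Lᵢ = 12.4×10⁻⁶×136×270 + 18.6×10⁻⁶×136×675 = 2.163 mm.
The walls prevent any net length change, so an axial force P (same in every segment) develops. Compatibility: P · Σ Lᵢ/(AᵢEᵢ) = δ_free.
Σ Lᵢ/(AᵢEᵢ) = 270/(575×209×10³) + 675/(1750×107×10³) = 5.852×10⁻⁶ mm/N.
So P = 2.163 / 5.852×10⁻⁶ = 369.6 kN, tensile.
For the bronze segment, free thermal change = 18.6×10⁻⁶×136×675 = 1.707 mm and elastic change from P = 369600×675/(1750×107×10³) = 1.332 mm; these oppose, so the net change is 0.375 mm (segment shortens).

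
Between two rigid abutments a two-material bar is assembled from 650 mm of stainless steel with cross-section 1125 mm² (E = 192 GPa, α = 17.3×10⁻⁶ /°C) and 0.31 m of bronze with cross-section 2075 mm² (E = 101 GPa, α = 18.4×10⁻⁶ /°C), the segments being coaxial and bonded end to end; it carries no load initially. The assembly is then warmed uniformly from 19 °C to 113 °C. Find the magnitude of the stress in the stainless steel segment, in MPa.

σ ≈ 316 MPa (compressive)

If the supports were absent, the total length change would be Σ αᵢΔT Lᵢ = 17.3×10⁻⁶×94×650 + 18.4×10⁻⁶×94×310 = 1.593 mm.
The walls prevent any net length change, so an axial force P (same in every segment) develops. Compatibility: P · Σ Lᵢ/(AᵢEᵢ) = δ_free.
Σ Lᵢ/(AᵢEᵢ) = 650/(1125×192×10³) + 310/(2075×101×10³) = 4.488×10⁻⁶ mm/N.
P = 1.593 / 4.488×10⁻⁶ = 355000 N = 355 kN, compressive.
σ_{stainless steel} = P / A = 355000 / 1125 = 315.5 MPa.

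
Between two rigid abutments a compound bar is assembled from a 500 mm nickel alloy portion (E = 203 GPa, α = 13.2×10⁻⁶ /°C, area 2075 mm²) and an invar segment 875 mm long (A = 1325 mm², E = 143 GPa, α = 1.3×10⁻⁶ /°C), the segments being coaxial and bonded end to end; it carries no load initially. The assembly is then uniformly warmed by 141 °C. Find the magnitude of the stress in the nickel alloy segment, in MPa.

With the walls removed the bar would change length by δ_free = Σ αᵢΔT Lᵢ = 13.2×10⁻⁶×141×500 + 1.3×10⁻⁶×141×875 = 1.091 mm.
Since the ends are fixed, an axial force P builds up, equal in every segment, with P · Σ Lᵢ/(AᵢEᵢ) = δ_free.
Σ Lᵢ/(AᵢEᵢ) = 500/(2075×203×10³) + 875/(1325×143×10³) = 5.805×10⁻⁶ mm/N.
Hence P = δ_free / Σ(L/AE) = 1.091/5.805×10⁻⁶ = 187.9 kN (compressive).
σ_{nickel alloy} = P / A = 187900 / 2075 = 90.57 MPa.

σ ≈ 90.6 MPa (compressive)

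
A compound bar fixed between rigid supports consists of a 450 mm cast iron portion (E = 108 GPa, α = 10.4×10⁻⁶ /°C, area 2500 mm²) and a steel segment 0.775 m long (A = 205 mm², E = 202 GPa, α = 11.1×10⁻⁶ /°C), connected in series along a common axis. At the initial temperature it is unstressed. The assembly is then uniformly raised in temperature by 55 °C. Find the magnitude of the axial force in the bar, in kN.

Free thermal expansion of the whole bar: Σ αᵢΔT Lᵢ = 10.4×10⁻⁶×55×450 + 11.1×10⁻⁶×55×775 = 0.7305 mm.
The rigid supports impose zero overall length change; the single axial force P common to all segments must satisfy P Σ Lᵢ/(AᵢEᵢ) = δ_free.
The series flexibility is Σ Lᵢ/(AᵢEᵢ) = 450/(2500×108×10³) + 775/(205×202×10³) = 2.038×10⁻⁵ mm/N.
P = 0.7305 / 2.038×10⁻⁵ = 35840 N = 35.84 kN, compressive.

P ≈ 35.8 kN (compressive)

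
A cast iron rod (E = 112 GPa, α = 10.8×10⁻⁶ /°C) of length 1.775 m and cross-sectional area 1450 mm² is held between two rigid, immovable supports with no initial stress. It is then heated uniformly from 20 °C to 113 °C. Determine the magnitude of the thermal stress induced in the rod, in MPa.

σ ≈ 112 MPa (compressive)

With length fixed, the mechanical strain must cancel the thermal strain αΔT = 10.8×10⁻⁶ × 93 = 1004.4×10⁻⁶.
Hence σ = E·αΔT = 112×10³ × 1004.4×10⁻⁶ = 112.5 MPa, compressive.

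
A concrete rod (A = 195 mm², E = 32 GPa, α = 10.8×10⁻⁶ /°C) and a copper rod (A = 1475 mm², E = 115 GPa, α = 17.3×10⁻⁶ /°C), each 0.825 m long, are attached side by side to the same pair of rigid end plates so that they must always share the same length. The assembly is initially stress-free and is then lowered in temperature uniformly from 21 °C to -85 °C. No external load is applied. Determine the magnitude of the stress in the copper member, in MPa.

σ ≈ 2.81 MPa (tensile)

Equilibrium of a rigid end plate with no external load gives equal and opposite internal forces ±P in the two members. Since α_{copper} > α_{concrete}, cooling drives the copper into tension and the concrete into compression.
Setting the final lengths equal and cancelling L: (α₁ − α₂)ΔT = P/(A₁E₁) + P/(A₂E₂).
|α₁ − α₂|·ΔT = 6.5×10⁻⁶ × 106 = 0.000689.
1/(A₁E₁) + 1/(A₂E₂) = 1/(195×32×10³) + 1/(1475×115×10³) = 1.662×10⁻⁷ N⁻¹.
P = 0.000689 / 1.662×10⁻⁷ = 4147 N = 4.147 kN.
σ_{copper} = P/A₂ = 4147/1475 = 2.811 MPa, tensile.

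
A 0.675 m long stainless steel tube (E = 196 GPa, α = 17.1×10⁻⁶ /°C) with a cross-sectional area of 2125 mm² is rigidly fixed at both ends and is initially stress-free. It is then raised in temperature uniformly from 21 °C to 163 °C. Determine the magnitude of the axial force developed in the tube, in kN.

Full restraint means ε = 0, so the stress is σ = EαΔT = 196×10³ × 17.1×10⁻⁶ × 142 = 475.9 MPa.
Then P = σA = 475.9 × 2125 mm² = 1011 kN, compressive.

P ≈ 1010 kN (compressive)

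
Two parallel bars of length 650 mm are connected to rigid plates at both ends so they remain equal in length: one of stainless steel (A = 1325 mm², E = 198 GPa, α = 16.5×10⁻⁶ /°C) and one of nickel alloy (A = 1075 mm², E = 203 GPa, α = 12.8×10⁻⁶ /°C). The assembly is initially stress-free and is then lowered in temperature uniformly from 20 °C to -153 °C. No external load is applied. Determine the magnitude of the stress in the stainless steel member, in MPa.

σ ≈ 57.6 MPa (tensile)

The stainless steel has the larger α, so on cooling it would change length more than the nickel alloy if both were free. The rigid plates force a common final length, so the stainless steel is put into tension and the nickel alloy into compression, with equal and opposite forces P (no external load).
Compatibility of the two members (thermal + elastic change equal): (α₁ − α₂)ΔT = P·[1/(A₁E₁) + 1/(A₂E₂)].
|α₁ − α₂|·ΔT = 3.7×10⁻⁶ × 173 = 0.0006401.
1/(A₁E₁) + 1/(A₂E₂) = 1/(1325×198×10³) + 1/(1075×203×10³) = 8.394×10⁻⁹ N⁻¹.
P = 0.0006401 / 8.394×10⁻⁹ = 76260 N = 76.26 kN.
σ_{stainless steel} = P/A₁ = 76260/1325 = 57.55 MPa, tensile.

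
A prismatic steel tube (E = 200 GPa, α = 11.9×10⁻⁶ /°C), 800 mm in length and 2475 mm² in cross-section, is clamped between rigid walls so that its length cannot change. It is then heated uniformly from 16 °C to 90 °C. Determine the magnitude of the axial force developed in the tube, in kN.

Full restraint means ε = 0, so the stress is σ = EαΔT = 200×10³ × 11.9×10⁻⁶ × 74 = 176.1 MPa.
Axial force P = σA = 176.1 × 2475 = 435900 N = 435.9 kN, compressive.

P ≈ 436 kN (compressive)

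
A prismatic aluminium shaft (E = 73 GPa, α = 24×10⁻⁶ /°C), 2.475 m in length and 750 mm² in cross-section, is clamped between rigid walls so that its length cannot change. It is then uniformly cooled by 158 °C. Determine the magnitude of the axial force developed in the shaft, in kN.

P ≈ 208 kN (tensile)

The ends cannot move, so σ = EαΔT = 73×10³ × 24×10⁻⁶ × 158 = 276.8 MPa.
Axial force P = σA = 276.8 × 750 = 207600 N = 207.6 kN, tensile.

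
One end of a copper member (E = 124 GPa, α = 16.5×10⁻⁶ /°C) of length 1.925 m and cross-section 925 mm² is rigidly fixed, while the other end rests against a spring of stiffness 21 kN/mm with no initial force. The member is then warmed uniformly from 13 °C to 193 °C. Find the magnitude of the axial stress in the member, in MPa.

σ ≈ 96 MPa (compressive)

Free thermal expansion: δ_free = αΔT L = 16.5×10⁻⁶ × 180 × 1925 = 5.717 mm.
Let P be the compressive force at the spring. The member shortens elastically by PL/(AE) and the spring compresses by P/k; together these equal δ_free.
P [ L/(AE) + 1/k ] = δ_free → P [ 1925/(925×124×10³) + 1/(21×10³) ] = 5.717.
P = 5.717 / 6.44×10⁻⁵ = 88770 N.
σ = P/A = 88770/925 = 95.97 MPa.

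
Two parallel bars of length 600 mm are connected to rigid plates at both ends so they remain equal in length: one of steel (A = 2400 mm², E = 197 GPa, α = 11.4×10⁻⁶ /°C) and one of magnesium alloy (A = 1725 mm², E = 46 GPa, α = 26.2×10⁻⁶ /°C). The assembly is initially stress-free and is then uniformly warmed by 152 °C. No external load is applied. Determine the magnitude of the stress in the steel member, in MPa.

σ ≈ 63.7 MPa (tensile)

Equilibrium of a rigid end plate with no external load gives equal and opposite internal forces ±P in the two members. Since α_{magnesium alloy} > α_{steel}, heating drives the magnesium alloy into compression and the steel into tension.
Setting the final lengths equal and cancelling L: (α₁ − α₂)ΔT = P/(A₁E₁) + P/(A₂E₂).
|α₁ − α₂|·ΔT = 14.8×10⁻⁶ × 152 = 0.00225.
1/(A₁E₁) + 1/(A₂E₂) = 1/(2400×197×10³) + 1/(1725×46×10³) = 1.472×10⁻⁸ N⁻¹.
So P = 0.00225 / 1.472×10⁻⁸ = 152.9 kN.
σ_{steel} = P/A₁ = 152900/2400 = 63.69 MPa, tensile.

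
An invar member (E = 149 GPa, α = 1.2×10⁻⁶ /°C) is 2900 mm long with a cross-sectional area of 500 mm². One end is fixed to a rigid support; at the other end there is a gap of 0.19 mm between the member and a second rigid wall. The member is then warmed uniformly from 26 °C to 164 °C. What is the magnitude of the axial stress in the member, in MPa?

σ ≈ 14.9 MPa (compressive)

Free thermal elongation = αΔT L = 1.2×10⁻⁶ × 138 × 2900 = 0.4802 mm.
This exceeds the 0.19 mm gap, so the wall pushes back. The portion of expansion that must be recovered elastically is δ_free − gap = 0.4802 − 0.19 = 0.2902 mm.
Compatibility: PL/(AE) = 0.2902 mm, so σ = P/A = E × (0.2902/2900) = 14.91 MPa.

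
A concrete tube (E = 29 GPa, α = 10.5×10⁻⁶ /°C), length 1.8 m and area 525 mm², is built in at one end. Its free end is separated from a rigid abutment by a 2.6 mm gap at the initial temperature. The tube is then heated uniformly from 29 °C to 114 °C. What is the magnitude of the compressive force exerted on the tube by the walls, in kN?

If the wall were absent the tube would grow by αΔT L = 10.5×10⁻⁶ × 85 × 1800 = 1.606 mm.
Since δ_free = 1.61 mm is less than the 2.6 mm gap, the tube never touches the wall. No axial force develops.

P ≈ 0 kN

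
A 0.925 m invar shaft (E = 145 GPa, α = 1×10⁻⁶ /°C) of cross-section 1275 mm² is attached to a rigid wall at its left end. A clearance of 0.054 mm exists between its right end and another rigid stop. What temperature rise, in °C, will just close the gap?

Contact occurs when the free expansion equals the gap: αΔT L = 0.054 mm.
ΔT = 0.054 / (1×10⁻⁶ × 925) = 58.38 °C.

ΔT ≈ 58.4 °C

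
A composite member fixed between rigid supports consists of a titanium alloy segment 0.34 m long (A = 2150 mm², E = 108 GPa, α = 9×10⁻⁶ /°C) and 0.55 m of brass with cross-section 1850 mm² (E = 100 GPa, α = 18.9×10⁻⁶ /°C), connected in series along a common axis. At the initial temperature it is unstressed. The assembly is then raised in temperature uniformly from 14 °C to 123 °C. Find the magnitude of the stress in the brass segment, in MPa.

σ ≈ 179 MPa (compressive)

With the walls removed the bar would change length by δ_free = Σ αᵢΔT Lᵢ = 9×10⁻⁶×109×340 + 18.9×10⁻⁶×109×550 = 1.467 mm.
Since the ends are fixed, an axial force P builds up, equal in every segment, with P · Σ Lᵢ/(AᵢEᵢ) = δ_free.
The series flexibility is Σ Lᵢ/(AᵢEᵢ) = 340/(2150×108×10³) + 550/(1850×100×10³) = 4.437×10⁻⁶ mm/N.
So P = 1.467 / 4.437×10⁻⁶ = 330.5 kN, compressive.
σ_{brass} = P / A = 330500 / 1850 = 178.7 MPa.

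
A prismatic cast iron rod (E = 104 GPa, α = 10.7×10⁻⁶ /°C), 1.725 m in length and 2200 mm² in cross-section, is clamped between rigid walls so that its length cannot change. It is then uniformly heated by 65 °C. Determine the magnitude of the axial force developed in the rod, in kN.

Full restraint means ε = 0, so the stress is σ = EαΔT = 104×10³ × 10.7×10⁻⁶ × 65 = 72.33 MPa.
Then P = σA = 72.33 × 2200 mm² = 159.1 kN, compressive.

P ≈ 159 kN (compressive)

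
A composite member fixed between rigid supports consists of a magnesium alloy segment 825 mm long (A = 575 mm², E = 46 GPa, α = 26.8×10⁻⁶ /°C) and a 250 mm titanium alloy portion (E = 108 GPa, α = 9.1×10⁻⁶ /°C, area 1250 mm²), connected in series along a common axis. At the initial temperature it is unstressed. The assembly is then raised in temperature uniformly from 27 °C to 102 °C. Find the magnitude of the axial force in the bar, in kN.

P ≈ 55.3 kN (compressive)

With the walls removed the bar would change length by δ_free = Σ αᵢΔT Lᵢ = 26.8×10⁻⁶×75×825 + 9.1×10⁻⁶×75×250 = 1.829 mm.
The rigid supports impose zero overall length change; the single axial force P common to all segments must satisfy P Σ Lᵢ/(AᵢEᵢ) = δ_free.
The series flexibility is Σ Lᵢ/(AᵢEᵢ) = 825/(575×46×10³) + 250/(1250×108×10³) = 3.304×10⁻⁵ mm/N.
Hence P = δ_free / Σ(L/AE) = 1.829/3.304×10⁻⁵ = 55.35 kN (compressive).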